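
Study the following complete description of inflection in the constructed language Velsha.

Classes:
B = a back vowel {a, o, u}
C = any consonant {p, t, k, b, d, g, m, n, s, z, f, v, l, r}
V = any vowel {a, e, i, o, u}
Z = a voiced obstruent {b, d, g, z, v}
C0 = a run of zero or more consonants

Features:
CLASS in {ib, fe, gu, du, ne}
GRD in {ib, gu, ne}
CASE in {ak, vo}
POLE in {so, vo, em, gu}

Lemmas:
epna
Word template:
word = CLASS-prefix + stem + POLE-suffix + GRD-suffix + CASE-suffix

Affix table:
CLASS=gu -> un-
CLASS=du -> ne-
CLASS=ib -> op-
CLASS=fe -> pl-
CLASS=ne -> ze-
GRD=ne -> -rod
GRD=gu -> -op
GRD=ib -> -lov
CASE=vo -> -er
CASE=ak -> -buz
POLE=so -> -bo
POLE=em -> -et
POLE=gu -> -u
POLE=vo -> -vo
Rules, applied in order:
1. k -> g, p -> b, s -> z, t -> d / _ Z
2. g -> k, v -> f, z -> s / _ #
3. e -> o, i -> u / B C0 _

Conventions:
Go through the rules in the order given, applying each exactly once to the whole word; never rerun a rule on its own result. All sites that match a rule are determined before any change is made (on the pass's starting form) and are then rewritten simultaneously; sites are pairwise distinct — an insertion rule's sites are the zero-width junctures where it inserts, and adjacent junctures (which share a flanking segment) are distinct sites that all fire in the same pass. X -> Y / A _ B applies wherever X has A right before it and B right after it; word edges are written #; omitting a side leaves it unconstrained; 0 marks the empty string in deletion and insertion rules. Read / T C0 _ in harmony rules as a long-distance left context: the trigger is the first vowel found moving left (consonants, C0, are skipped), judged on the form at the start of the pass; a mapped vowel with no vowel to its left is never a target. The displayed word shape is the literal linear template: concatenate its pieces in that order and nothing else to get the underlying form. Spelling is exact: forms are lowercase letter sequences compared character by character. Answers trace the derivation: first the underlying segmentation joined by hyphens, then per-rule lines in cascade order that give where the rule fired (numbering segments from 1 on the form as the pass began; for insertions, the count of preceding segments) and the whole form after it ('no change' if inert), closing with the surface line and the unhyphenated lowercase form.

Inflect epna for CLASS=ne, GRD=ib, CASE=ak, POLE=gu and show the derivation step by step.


underlying: ze-epna-u-lov-buz
1. k -> g, p -> b, s -> z, t -> d / _ Z: no change
2. g -> k, v -> f, z -> s / _ #: fires at position(s) 13: zeepnaulovbus
3. e -> o, i -> u / B C0 _: no change
surface: zeepnaulovbus


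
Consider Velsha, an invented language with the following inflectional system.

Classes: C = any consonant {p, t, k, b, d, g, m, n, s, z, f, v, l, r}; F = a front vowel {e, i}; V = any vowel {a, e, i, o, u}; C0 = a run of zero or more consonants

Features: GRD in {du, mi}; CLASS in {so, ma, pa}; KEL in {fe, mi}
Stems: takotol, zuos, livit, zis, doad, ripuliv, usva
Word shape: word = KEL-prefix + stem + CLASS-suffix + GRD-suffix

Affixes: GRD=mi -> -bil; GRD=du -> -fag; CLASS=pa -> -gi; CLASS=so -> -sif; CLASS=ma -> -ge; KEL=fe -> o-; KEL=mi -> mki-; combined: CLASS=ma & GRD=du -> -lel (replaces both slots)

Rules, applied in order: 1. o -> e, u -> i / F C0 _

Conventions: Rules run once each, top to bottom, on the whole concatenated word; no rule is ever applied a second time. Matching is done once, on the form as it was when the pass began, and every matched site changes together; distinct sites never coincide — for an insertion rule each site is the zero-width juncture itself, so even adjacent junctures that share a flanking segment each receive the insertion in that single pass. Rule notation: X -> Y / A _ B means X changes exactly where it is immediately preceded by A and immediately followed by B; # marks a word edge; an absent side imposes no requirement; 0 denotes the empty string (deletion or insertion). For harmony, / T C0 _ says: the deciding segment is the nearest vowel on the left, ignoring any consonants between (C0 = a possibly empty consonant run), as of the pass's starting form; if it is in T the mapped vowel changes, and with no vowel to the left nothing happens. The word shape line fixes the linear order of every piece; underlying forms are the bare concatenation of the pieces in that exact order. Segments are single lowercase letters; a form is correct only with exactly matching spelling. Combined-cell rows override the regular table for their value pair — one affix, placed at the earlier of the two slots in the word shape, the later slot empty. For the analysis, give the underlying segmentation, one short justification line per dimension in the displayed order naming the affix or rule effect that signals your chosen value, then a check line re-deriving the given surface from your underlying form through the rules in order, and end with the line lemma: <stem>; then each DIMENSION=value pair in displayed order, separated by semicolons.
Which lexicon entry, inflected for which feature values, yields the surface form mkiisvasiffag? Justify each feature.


underlying: mki-usva-sif-fag
GRD=du - signalled by the affix -fag
CLASS=so - signalled by the affix -sif
KEL=mi - signalled by the affix mki-
check: mkiusvasiffag -> mkiisvasiffag
lemma: usva; GRD=du; CLASS=so; KEL=mi


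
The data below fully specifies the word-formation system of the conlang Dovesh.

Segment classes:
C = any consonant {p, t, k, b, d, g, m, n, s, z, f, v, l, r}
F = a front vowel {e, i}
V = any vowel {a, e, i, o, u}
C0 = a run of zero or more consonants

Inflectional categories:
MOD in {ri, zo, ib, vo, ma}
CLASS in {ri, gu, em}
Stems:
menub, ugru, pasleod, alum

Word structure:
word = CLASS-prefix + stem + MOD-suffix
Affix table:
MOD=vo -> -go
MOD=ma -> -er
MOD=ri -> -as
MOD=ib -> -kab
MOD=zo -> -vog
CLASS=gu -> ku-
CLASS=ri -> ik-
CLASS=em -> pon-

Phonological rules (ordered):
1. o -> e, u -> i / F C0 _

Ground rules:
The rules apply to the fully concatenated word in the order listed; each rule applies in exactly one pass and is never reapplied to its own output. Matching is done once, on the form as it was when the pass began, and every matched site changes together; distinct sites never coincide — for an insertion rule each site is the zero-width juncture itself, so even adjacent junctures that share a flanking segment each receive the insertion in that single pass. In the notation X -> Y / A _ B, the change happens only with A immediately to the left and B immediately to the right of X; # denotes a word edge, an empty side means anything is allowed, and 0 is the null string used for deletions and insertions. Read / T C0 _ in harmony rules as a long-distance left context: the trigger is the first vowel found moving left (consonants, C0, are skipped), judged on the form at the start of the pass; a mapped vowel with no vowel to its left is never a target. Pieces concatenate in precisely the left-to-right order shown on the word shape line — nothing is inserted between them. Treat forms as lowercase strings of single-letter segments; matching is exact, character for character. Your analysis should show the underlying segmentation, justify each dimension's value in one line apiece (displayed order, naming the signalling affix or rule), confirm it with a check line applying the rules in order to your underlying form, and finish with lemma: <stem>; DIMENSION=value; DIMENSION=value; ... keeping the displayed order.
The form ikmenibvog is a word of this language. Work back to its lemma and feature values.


underlying: ik-menub-vog
MOD=zo - signalled by the affix -vog
CLASS=ri - signalled by the affix ik-
check: ikmenubvog -> ikmenibvog
lemma: menub; MOD=zo; CLASS=ri


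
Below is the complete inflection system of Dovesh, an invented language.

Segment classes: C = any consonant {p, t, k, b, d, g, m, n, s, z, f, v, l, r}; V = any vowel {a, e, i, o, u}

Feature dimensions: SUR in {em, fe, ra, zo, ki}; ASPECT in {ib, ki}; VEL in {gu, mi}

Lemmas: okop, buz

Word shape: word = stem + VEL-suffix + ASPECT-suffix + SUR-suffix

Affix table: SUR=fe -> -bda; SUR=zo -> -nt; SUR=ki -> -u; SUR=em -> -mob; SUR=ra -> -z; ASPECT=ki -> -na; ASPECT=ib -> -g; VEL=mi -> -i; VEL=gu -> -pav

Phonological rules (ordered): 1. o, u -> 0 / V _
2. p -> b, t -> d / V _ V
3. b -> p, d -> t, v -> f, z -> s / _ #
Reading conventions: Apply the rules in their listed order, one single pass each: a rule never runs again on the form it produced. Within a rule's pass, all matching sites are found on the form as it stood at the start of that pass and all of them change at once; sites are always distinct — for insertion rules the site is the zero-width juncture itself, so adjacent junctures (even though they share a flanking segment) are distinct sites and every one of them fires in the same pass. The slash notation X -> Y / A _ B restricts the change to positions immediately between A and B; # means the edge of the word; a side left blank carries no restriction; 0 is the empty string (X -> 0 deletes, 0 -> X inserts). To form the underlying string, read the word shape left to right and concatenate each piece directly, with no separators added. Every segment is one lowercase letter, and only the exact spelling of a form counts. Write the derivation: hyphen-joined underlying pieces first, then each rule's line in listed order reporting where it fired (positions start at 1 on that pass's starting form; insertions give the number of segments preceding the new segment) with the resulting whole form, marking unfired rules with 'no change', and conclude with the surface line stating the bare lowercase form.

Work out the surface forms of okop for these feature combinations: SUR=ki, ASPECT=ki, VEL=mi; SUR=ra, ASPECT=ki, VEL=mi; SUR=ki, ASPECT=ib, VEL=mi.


cell SUR=ki, ASPECT=ki, VEL=mi:
underlying: okop-i-na-u
1. o, u -> 0 / V _: fires at position(s) 8: okopina
2. p -> b, t -> d / V _ V: fires at position(s) 4: okobina
3. b -> p, d -> t, v -> f, z -> s / _ #: no change
surface: okobina

cell SUR=ra, ASPECT=ki, VEL=mi:
underlying: okop-i-na-z
1. o, u -> 0 / V _: no change
2. p -> b, t -> d / V _ V: fires at position(s) 4: okobinaz
3. b -> p, d -> t, v -> f, z -> s / _ #: fires at position(s) 8: okobinas
surface: okobinas

cell SUR=ki, ASPECT=ib, VEL=mi:
underlying: okop-i-g-u
1. o, u -> 0 / V _: no change
2. p -> b, t -> d / V _ V: fires at position(s) 4: okobigu
3. b -> p, d -> t, v -> f, z -> s / _ #: no change
surface: okobigu


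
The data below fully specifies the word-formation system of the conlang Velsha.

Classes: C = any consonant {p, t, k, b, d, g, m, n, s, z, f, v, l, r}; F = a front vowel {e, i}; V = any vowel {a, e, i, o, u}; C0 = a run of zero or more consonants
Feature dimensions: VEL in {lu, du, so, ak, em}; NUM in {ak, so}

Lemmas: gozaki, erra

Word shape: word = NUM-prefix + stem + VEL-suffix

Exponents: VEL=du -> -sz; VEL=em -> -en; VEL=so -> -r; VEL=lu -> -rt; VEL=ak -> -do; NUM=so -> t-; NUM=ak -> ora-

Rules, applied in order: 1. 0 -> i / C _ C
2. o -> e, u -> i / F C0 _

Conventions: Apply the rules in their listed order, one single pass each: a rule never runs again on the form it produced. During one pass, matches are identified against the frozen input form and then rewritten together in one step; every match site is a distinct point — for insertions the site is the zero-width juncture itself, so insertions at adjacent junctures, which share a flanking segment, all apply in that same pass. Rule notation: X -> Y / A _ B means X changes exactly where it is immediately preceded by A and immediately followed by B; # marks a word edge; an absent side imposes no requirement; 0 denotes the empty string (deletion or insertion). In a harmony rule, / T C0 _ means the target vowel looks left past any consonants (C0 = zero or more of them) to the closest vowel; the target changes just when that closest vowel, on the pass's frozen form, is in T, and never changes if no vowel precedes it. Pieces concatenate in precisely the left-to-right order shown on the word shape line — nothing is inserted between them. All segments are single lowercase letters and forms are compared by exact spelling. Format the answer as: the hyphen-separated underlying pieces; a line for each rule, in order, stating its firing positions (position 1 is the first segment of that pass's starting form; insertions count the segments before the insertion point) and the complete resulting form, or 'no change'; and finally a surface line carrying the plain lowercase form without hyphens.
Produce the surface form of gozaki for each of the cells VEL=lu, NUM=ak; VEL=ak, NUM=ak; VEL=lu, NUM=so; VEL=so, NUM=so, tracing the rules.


cell VEL=lu, NUM=ak:
underlying: ora-gozaki-rt
1. 0 -> i / C _ C: inserts after position(s) 10: oragozakirit
2. o -> e, u -> i / F C0 _: no change
surface: oragozakirit

cell VEL=ak, NUM=ak:
underlying: ora-gozaki-do
1. 0 -> i / C _ C: no change
2. o -> e, u -> i / F C0 _: fires at position(s) 11: oragozakide
surface: oragozakide

cell VEL=lu, NUM=so:
underlying: t-gozaki-rt
1. 0 -> i / C _ C: inserts after position(s) 1, 8: tigozakirit
2. o -> e, u -> i / F C0 _: fires at position(s) 4: tigezakirit
surface: tigezakirit

cell VEL=so, NUM=so:
underlying: t-gozaki-r
1. 0 -> i / C _ C: inserts after position(s) 1: tigozakir
2. o -> e, u -> i / F C0 _: fires at position(s) 4: tigezakir
surface: tigezakir


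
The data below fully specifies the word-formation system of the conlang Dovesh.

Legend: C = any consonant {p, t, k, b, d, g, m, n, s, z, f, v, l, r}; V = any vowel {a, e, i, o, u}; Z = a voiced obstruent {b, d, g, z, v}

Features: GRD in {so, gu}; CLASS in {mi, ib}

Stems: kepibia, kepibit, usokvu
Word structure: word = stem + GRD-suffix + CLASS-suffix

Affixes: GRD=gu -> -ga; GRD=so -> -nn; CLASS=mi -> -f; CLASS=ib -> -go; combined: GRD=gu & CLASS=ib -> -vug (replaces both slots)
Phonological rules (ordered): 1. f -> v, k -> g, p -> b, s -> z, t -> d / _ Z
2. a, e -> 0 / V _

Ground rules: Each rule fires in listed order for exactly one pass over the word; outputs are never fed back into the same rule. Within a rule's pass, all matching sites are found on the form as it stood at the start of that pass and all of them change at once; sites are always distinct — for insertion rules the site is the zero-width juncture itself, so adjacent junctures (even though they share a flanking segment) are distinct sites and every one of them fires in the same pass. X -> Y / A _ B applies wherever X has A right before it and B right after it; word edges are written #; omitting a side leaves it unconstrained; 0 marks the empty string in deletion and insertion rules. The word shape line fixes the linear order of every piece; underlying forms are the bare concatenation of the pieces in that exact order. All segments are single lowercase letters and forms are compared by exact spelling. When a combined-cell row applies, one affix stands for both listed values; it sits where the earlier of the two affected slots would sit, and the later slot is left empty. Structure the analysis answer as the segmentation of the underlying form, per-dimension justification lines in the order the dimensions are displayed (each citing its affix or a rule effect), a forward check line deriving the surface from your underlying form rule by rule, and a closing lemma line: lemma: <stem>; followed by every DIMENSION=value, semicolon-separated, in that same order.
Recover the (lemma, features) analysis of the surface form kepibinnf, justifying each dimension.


underlying: kepibia-nn-f
GRD=so - signalled by the affix -nn
CLASS=mi - signalled by the affix -f
check: kepibiannf -> kepibiannf -> kepibinnf
lemma: kepibia; GRD=so; CLASS=mi


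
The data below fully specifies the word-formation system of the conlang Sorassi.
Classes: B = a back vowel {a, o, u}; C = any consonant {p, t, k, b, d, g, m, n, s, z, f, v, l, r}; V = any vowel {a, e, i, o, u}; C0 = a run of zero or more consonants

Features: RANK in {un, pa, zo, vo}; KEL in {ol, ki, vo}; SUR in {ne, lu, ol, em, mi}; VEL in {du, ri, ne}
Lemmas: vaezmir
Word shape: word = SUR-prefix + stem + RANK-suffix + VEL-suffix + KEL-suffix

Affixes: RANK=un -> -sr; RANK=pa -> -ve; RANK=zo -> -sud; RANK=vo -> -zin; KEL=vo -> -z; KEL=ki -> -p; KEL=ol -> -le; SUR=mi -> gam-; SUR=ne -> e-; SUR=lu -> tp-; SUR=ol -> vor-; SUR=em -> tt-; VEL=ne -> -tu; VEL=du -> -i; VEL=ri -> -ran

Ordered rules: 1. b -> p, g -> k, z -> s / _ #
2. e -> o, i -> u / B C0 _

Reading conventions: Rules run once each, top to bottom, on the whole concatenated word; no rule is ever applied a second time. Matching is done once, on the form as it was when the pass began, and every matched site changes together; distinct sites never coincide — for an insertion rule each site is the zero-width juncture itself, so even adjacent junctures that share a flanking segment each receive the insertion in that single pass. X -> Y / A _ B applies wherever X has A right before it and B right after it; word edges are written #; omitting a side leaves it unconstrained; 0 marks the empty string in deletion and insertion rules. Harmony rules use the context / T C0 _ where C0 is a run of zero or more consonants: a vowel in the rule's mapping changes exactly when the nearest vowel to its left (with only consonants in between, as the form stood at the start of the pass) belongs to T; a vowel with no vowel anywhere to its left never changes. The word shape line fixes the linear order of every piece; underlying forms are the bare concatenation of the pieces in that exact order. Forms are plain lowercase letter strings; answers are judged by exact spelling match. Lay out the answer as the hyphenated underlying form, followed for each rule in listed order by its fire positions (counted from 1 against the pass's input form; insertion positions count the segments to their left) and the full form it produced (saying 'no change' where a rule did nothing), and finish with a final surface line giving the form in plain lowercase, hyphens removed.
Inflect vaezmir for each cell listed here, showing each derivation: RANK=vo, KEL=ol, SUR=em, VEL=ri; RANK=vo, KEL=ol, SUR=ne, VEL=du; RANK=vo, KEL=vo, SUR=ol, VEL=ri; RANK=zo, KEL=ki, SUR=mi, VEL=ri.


cell RANK=vo, KEL=ol, SUR=em, VEL=ri:
underlying: tt-vaezmir-zin-ran-le
1. b -> p, g -> k, z -> s / _ #: no change
2. e -> o, i -> u / B C0 _: fires at position(s) 5, 17: ttvaozmirzinranlo
surface: ttvaozmirzinranlo

cell RANK=vo, KEL=ol, SUR=ne, VEL=du:
underlying: e-vaezmir-zin-i-le
1. b -> p, g -> k, z -> s / _ #: no change
2. e -> o, i -> u / B C0 _: fires at position(s) 4: evaozmirzinile
surface: evaozmirzinile

cell RANK=vo, KEL=vo, SUR=ol, VEL=ri:
underlying: vor-vaezmir-zin-ran-z
1. b -> p, g -> k, z -> s / _ #: fires at position(s) 17: vorvaezmirzinrans
2. e -> o, i -> u / B C0 _: fires at position(s) 6: vorvaozmirzinrans
surface: vorvaozmirzinrans

cell RANK=zo, KEL=ki, SUR=mi, VEL=ri:
underlying: gam-vaezmir-sud-ran-p
1. b -> p, g -> k, z -> s / _ #: no change
2. e -> o, i -> u / B C0 _: fires at position(s) 6: gamvaozmirsudranp
surface: gamvaozmirsudranp


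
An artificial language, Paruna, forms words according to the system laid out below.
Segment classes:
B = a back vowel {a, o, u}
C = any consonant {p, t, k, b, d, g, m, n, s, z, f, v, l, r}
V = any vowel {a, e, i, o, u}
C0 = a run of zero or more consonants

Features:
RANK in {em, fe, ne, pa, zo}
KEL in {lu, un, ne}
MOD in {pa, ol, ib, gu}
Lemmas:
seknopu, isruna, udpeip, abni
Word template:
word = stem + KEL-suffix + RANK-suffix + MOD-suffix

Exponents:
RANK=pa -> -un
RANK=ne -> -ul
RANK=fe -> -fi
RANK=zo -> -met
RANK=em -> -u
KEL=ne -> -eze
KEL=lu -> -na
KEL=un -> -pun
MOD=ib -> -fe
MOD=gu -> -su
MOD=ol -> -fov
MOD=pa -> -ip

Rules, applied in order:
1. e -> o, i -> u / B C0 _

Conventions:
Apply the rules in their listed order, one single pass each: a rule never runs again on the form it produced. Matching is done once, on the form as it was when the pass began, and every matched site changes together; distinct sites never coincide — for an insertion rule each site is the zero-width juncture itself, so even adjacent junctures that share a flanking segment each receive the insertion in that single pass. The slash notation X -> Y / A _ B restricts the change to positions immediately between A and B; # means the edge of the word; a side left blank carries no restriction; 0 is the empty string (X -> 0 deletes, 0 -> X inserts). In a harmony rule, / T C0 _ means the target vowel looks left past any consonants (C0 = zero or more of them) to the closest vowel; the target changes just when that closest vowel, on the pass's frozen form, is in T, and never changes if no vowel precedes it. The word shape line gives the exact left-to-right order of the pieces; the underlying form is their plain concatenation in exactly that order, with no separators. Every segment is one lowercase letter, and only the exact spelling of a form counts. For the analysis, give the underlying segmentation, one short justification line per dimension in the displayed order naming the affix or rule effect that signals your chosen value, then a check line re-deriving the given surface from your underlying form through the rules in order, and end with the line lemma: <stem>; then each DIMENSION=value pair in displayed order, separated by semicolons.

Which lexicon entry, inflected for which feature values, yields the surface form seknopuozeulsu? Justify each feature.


underlying: seknopu-eze-ul-su
RANK=ne - signalled by the affix -ul
KEL=ne - signalled by the affix -eze
MOD=gu - signalled by the affix -su
check: seknopuezeulsu -> seknopuozeulsu
lemma: seknopu; RANK=ne; KEL=ne; MOD=gu


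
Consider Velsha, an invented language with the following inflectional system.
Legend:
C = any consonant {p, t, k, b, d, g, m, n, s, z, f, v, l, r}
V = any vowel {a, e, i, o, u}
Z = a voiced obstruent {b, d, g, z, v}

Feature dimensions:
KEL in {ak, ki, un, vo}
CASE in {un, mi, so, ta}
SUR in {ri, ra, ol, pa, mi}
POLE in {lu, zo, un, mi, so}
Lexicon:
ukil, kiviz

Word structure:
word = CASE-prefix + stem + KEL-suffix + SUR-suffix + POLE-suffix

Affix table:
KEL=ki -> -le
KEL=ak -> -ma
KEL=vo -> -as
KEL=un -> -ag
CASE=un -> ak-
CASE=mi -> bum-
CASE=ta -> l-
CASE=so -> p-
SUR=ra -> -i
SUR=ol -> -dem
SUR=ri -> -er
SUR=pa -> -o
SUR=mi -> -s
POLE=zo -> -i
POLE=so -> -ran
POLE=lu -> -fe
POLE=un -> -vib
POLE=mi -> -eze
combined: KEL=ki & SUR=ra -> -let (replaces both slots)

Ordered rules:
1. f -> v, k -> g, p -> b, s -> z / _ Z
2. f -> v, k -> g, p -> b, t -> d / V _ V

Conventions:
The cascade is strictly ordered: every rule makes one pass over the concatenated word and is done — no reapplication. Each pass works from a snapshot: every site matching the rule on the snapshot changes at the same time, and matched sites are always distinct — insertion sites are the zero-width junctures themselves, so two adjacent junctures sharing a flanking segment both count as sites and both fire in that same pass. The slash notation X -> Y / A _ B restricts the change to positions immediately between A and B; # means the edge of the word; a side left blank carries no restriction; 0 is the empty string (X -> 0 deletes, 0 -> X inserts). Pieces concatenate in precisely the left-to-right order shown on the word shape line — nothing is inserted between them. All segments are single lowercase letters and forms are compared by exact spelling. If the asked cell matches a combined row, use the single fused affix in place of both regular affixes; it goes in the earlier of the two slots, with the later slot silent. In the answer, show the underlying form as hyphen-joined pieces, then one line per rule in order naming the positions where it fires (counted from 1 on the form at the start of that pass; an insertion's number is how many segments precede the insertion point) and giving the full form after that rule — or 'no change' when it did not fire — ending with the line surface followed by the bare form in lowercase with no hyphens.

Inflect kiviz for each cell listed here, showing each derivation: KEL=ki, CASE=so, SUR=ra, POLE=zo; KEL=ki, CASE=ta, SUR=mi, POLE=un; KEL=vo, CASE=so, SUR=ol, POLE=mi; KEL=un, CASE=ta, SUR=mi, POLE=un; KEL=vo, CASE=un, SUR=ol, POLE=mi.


cell KEL=ki, CASE=so, SUR=ra, POLE=zo:
underlying: p-kiviz-let-i
1. f -> v, k -> g, p -> b, s -> z / _ Z: no change
2. f -> v, k -> g, p -> b, t -> d / V _ V: fires at position(s) 9: pkivizledi
surface: pkivizledi

cell KEL=ki, CASE=ta, SUR=mi, POLE=un:
underlying: l-kiviz-le-s-vib
1. f -> v, k -> g, p -> b, s -> z / _ Z: fires at position(s) 9: lkivizlezvib
2. f -> v, k -> g, p -> b, t -> d / V _ V: no change
surface: lkivizlezvib

cell KEL=vo, CASE=so, SUR=ol, POLE=mi:
underlying: p-kiviz-as-dem-eze
1. f -> v, k -> g, p -> b, s -> z / _ Z: fires at position(s) 8: pkivizazdemeze
2. f -> v, k -> g, p -> b, t -> d / V _ V: no change
surface: pkivizazdemeze

cell KEL=un, CASE=ta, SUR=mi, POLE=un:
underlying: l-kiviz-ag-s-vib
1. f -> v, k -> g, p -> b, s -> z / _ Z: fires at position(s) 9: lkivizagzvib
2. f -> v, k -> g, p -> b, t -> d / V _ V: no change
surface: lkivizagzvib

cell KEL=vo, CASE=un, SUR=ol, POLE=mi:
underlying: ak-kiviz-as-dem-eze
1. f -> v, k -> g, p -> b, s -> z / _ Z: fires at position(s) 9: akkivizazdemeze
2. f -> v, k -> g, p -> b, t -> d / V _ V: no change
surface: akkivizazdemeze


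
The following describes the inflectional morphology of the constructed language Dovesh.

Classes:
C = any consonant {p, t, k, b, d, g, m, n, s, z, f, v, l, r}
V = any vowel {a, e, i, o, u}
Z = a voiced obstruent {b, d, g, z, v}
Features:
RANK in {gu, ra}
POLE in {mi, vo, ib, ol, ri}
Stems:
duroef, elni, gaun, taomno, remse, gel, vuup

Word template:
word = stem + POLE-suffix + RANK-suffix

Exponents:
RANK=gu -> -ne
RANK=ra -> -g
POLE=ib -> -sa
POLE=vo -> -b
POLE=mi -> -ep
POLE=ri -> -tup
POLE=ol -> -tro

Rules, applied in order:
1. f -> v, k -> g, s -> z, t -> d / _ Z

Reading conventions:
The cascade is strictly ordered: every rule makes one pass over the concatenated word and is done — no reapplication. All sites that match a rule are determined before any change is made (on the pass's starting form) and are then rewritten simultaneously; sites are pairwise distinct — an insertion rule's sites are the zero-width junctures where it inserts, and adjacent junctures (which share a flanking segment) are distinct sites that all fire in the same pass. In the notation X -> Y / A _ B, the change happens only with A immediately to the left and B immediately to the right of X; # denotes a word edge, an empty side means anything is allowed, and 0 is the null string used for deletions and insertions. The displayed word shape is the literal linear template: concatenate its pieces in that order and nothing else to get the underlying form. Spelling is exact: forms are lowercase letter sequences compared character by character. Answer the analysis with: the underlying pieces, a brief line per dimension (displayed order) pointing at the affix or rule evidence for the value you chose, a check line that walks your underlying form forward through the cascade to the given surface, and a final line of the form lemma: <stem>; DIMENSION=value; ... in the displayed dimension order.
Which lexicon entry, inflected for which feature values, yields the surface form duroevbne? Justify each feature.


underlying: duroef-b-ne
RANK=gu - signalled by the affix -ne
POLE=vo - signalled by the affix -b
check: duroefbne -> duroevbne
lemma: duroef; RANK=gu; POLE=vo


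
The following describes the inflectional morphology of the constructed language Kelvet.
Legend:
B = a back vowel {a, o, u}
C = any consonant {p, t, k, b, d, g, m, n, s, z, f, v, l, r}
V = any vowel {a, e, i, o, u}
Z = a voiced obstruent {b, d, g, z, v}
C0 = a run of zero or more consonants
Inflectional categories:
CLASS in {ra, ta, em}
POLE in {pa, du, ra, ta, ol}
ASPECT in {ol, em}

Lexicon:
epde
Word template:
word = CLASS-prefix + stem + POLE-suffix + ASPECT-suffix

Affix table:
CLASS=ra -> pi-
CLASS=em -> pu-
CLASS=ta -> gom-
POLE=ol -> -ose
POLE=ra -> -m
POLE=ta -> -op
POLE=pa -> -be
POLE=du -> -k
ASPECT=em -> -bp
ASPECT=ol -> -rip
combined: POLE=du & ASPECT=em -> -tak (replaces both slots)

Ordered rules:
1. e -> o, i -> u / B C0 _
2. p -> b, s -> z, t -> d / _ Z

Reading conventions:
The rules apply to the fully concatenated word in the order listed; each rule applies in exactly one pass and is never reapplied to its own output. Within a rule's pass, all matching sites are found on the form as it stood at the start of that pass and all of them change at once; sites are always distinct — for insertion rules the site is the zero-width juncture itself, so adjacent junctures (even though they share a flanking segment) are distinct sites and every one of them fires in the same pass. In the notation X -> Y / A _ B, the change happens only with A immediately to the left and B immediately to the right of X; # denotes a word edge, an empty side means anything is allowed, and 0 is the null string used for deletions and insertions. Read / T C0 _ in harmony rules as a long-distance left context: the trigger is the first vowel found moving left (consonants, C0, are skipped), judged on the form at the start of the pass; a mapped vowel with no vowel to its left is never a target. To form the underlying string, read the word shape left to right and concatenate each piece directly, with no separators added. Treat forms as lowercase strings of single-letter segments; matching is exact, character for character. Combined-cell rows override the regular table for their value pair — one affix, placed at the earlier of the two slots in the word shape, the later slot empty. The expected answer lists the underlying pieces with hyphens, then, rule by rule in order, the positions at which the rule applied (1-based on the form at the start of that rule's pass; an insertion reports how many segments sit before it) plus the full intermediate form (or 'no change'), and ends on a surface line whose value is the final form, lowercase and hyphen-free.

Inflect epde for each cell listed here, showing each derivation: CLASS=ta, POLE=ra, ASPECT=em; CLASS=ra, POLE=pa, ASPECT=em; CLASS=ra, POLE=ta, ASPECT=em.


cell CLASS=ta, POLE=ra, ASPECT=em:
underlying: gom-epde-m-bp
1. e -> o, i -> u / B C0 _: fires at position(s) 4: gomopdembp
2. p -> b, s -> z, t -> d / _ Z: fires at position(s) 5: gomobdembp
surface: gomobdembp

cell CLASS=ra, POLE=pa, ASPECT=em:
underlying: pi-epde-be-bp
1. e -> o, i -> u / B C0 _: no change
2. p -> b, s -> z, t -> d / _ Z: fires at position(s) 4: piebdebebp
surface: piebdebebp

cell CLASS=ra, POLE=ta, ASPECT=em:
underlying: pi-epde-op-bp
1. e -> o, i -> u / B C0 _: no change
2. p -> b, s -> z, t -> d / _ Z: fires at position(s) 4, 8: piebdeobbp
surface: piebdeobbp


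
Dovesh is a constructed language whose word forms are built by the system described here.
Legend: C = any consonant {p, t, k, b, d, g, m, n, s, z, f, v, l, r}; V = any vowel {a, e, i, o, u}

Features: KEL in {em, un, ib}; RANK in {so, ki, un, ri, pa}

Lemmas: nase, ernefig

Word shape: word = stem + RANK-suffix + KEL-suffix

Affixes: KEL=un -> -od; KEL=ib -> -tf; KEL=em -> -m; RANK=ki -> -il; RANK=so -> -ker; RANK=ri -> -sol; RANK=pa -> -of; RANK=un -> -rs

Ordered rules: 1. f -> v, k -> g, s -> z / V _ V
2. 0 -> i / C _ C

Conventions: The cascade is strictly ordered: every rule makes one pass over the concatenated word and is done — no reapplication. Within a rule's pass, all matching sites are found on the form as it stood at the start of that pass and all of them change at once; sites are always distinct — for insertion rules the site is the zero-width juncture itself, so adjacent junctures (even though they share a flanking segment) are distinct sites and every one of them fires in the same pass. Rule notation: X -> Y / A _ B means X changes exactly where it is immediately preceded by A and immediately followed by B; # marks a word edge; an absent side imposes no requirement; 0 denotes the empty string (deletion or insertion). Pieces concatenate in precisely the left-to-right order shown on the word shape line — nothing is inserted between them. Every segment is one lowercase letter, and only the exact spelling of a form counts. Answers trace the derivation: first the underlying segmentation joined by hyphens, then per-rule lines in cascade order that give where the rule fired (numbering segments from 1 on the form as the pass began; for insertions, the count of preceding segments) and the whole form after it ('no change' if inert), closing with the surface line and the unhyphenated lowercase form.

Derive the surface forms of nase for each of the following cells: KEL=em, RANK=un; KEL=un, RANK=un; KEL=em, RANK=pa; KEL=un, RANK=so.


cell KEL=em, RANK=un:
underlying: nase-rs-m
1. f -> v, k -> g, s -> z / V _ V: fires at position(s) 3: nazersm
2. 0 -> i / C _ C: inserts after position(s) 5, 6: nazerisim
surface: nazerisim

cell KEL=un, RANK=un:
underlying: nase-rs-od
1. f -> v, k -> g, s -> z / V _ V: fires at position(s) 3: nazersod
2. 0 -> i / C _ C: inserts after position(s) 5: nazerisod
surface: nazerisod

cell KEL=em, RANK=pa:
underlying: nase-of-m
1. f -> v, k -> g, s -> z / V _ V: fires at position(s) 3: nazeofm
2. 0 -> i / C _ C: inserts after position(s) 6: nazeofim
surface: nazeofim

cell KEL=un, RANK=so:
underlying: nase-ker-od
1. f -> v, k -> g, s -> z / V _ V: fires at position(s) 3, 5: nazegerod
2. 0 -> i / C _ C: no change
surface: nazegerod


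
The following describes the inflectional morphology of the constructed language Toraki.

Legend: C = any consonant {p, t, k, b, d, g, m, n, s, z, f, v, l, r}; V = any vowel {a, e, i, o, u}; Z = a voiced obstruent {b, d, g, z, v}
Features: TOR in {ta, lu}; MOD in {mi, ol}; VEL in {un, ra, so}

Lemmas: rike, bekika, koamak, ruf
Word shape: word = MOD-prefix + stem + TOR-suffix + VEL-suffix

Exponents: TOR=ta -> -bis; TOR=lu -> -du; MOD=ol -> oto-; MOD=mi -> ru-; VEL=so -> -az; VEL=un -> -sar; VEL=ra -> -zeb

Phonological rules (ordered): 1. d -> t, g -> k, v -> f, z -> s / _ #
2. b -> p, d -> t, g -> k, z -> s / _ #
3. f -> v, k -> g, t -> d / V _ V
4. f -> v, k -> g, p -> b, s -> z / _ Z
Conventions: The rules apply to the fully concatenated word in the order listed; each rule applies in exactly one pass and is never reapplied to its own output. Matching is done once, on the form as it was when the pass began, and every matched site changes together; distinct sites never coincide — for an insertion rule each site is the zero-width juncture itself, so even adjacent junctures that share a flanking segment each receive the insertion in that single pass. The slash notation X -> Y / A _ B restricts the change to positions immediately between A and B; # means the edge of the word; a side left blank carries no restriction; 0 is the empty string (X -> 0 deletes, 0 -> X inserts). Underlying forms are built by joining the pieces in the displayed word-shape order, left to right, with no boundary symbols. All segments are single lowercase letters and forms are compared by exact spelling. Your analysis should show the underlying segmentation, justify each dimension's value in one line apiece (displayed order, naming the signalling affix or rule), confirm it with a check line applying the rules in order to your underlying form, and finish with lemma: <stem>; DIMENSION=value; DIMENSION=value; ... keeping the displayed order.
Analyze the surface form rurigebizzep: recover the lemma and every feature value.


underlying: ru-rike-bis-zeb
TOR=ta - signalled by the affix -bis
MOD=mi - signalled by the affix ru-
VEL=ra - signalled by the affix -zeb
check: rurikebiszeb -> rurikebiszeb -> rurikebiszep -> rurigebiszep -> rurigebizzep
lemma: rike; TOR=ta; MOD=mi; VEL=ra


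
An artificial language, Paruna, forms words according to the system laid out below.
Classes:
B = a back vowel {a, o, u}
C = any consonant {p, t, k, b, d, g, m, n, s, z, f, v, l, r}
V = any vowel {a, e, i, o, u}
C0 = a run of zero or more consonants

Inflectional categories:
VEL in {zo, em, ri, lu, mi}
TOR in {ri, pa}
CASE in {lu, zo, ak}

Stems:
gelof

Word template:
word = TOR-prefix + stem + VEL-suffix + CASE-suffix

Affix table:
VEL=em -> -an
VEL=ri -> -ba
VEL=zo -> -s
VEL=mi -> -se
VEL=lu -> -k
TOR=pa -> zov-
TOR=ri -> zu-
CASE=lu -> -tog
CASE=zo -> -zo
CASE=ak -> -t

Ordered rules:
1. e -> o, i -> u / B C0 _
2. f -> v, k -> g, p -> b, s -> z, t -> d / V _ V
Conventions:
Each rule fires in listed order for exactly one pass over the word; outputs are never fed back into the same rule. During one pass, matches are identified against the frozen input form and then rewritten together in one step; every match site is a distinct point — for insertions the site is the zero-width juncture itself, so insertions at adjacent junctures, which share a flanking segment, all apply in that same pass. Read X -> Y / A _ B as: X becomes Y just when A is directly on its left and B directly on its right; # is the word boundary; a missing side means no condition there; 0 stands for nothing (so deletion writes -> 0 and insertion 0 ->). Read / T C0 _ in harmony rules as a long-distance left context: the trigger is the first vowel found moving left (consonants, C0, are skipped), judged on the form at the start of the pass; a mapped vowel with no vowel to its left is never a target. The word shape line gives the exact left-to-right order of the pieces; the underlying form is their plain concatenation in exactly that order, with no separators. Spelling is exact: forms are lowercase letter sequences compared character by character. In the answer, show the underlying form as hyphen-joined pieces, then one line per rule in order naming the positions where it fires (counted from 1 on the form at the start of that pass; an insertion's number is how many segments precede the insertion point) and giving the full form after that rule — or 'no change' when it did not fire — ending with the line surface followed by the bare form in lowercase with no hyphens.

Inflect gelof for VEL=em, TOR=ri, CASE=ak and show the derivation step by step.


underlying: zu-gelof-an-t
1. e -> o, i -> u / B C0 _: fires at position(s) 4: zugolofant
2. f -> v, k -> g, p -> b, s -> z, t -> d / V _ V: fires at position(s) 7: zugolovant
surface: zugolovant


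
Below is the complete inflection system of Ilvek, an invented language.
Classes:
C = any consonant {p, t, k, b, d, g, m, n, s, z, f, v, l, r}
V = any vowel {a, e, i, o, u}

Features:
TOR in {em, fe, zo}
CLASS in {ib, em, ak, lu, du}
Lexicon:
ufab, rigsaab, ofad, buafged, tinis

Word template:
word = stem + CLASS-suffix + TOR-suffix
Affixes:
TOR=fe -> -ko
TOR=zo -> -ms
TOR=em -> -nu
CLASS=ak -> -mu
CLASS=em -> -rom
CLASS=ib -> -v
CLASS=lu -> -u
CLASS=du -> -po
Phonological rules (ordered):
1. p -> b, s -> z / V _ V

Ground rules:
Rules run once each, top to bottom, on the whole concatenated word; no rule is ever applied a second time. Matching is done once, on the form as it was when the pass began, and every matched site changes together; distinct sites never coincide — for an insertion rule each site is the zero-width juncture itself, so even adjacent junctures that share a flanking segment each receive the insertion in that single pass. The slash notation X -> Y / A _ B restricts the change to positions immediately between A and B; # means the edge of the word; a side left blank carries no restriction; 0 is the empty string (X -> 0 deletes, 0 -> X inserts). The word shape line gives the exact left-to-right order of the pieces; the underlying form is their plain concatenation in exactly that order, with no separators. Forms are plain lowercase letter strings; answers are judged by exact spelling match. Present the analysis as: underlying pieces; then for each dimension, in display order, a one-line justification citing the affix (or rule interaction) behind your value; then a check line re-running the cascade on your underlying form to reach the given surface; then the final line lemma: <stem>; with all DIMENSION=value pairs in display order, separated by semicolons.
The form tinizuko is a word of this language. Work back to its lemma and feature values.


underlying: tinis-u-ko
TOR=fe - signalled by the affix -ko
CLASS=lu - signalled by the affix -u
check: tinisuko -> tinizuko
lemma: tinis; TOR=fe; CLASS=lu


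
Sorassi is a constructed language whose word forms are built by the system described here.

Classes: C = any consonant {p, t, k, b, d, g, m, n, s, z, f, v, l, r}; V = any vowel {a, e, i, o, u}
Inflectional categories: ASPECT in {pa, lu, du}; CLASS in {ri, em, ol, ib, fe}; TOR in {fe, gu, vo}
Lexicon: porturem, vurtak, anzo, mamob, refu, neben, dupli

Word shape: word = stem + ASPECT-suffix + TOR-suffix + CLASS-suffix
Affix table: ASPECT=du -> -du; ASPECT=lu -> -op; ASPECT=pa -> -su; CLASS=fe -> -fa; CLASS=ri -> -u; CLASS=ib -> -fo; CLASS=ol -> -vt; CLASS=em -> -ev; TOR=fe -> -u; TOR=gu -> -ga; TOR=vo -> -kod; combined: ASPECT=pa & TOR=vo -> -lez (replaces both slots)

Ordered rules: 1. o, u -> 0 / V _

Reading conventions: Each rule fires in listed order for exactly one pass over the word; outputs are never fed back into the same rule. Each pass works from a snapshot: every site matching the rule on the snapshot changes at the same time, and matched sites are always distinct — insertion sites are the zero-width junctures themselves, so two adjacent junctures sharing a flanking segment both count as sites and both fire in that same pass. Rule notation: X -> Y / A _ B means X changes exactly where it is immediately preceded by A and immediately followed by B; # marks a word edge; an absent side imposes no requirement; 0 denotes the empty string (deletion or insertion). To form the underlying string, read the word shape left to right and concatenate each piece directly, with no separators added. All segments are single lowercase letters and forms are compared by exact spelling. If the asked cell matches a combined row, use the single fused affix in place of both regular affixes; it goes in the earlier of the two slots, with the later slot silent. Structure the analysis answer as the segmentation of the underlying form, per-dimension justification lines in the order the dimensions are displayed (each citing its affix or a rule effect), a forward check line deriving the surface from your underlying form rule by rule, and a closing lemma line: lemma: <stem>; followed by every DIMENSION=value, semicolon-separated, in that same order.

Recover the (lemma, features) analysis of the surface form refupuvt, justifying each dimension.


underlying: refu-op-u-vt
ASPECT=lu - signalled by the affix -op
CLASS=ol - signalled by the affix -vt
TOR=fe - signalled by the affix -u
check: refuopuvt -> refupuvt
lemma: refu; ASPECT=lu; CLASS=ol; TOR=fe
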